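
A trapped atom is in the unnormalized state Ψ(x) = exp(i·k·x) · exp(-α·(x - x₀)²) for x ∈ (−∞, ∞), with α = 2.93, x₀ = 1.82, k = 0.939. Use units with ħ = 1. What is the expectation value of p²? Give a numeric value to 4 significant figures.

3.812

p² Ψ = −ħ² d²Ψ/dx²; ⟨p²⟩ = −ħ² ∫ Ψ*·Ψ'' dx / ∫|Ψ|² dx.
Gaussian moments (u = x − x₀): ∫u^(2j)·e^(−2αu²) du = (2j−1)!!/(4α)^j · √(π/(2α)), odd powers integrate to 0; here √(π/(2α)) = 0.73219. Derivatives: Ψ′ = (ik − 2αu)·Ψ, Ψ″ = ((ik − 2αu)² − 2α)·Ψ; the odd-in-u pieces drop out.
State is unnormalized: ∫|Ψ|² dx = 0.73219, and ∫Ψ*·(−ħ² Ψ'') dx = 2.7909, so ⟨p²⟩ = 2.7909 / 0.73219.
⟨p²⟩ = 3.8117.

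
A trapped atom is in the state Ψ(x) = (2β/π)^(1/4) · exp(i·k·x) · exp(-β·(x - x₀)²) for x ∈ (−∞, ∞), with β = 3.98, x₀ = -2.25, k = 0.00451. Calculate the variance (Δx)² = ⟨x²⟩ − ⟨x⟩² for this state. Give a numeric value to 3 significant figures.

Compute ⟨x⟩ and ⟨x²⟩ separately, then (Δx)² = ⟨x²⟩ − ⟨x⟩².
Gaussian moments (u = x − x₀): ∫u^(2j)·e^(−2βu²) du = (2j−1)!!/(4β)^j · √(π/(2β)), odd powers integrate to 0; here √(π/(2β)) = 0.62823.
⟨x⟩ = -2.2500 and ⟨x²⟩ = 5.1253.
(Δx)² = 5.1253 − (-2.2500)² = 0.062814.

0.0628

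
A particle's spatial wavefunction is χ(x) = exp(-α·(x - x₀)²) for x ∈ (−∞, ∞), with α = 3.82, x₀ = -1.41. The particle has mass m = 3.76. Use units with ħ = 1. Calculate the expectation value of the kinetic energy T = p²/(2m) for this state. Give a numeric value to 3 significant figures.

0.508

T = −(ħ²/2m) d²/dx², so ⟨T⟩ = −(ħ²/2m) ∫ χ*·χ'' dx / ∫|χ|² dx; with m = 3.76.
Gaussian moments (u = x − x₀): ∫u^(2j)·e^(−2αu²) du = (2j−1)!!/(4α)^j · √(π/(2α)), odd powers integrate to 0; here √(π/(2α)) = 0.64125. Derivatives: d/dx e^(−αu²) = −2αu·e^(−αu²), d²/dx² e^(−αu²) = (4α²u² − 2α)·e^(−αu²).
State is unnormalized: ∫|χ|² dx = 0.64125, and ∫χ*·(−ħ²/2m · χ'') dx = 0.32574, so ⟨T⟩ = 0.32574 / 0.64125.
⟨T⟩ = 0.50798.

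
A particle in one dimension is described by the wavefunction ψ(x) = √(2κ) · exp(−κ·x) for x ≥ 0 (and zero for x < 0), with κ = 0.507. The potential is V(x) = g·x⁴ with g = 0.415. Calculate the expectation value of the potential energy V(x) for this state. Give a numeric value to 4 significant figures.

9.421

⟨V⟩ = ∫ V(x)·|ψ|² dx.
Every integrand reduces to terms xʲ·e^(−2κx) on [0, ∞); use ∫₀^∞ xʲ·e^(−2κx) dx = j!/(2κ)^(j+1).
⟨V⟩ = 9.4212.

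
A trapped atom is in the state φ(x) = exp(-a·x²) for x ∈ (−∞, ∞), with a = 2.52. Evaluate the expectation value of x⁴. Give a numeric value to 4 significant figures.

0.02953

⟨x⁴⟩ = ∫ x⁴·|φ|² dx / ∫|φ|² dx (integrals over the domain).
Gaussian moments: ∫x^(2j)·e^(−2ax²) dx = (2j−1)!!/(4a)^j · √(π/(2a)), odd powers integrate to 0; here √(π/(2a)) = 0.78951.
State is unnormalized: ∫|φ|² dx = 0.78951, and ∫φ*·x⁴·φ dx = 0.023311, so ⟨x⁴⟩ = 0.023311 / 0.78951.
⟨x⁴⟩ = 0.029526.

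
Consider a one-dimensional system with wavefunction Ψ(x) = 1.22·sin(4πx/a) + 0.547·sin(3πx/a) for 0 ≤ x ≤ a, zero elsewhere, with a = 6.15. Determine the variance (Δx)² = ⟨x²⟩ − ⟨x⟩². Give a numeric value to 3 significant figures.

2.19

Compute ⟨x⟩ and ⟨x²⟩ separately, then (Δx)² = ⟨x²⟩ − ⟨x⟩².
On 0 ≤ x ≤ a (j ≠ l): ∫sin²(jπx/a) dx = a/2, ∫sin(jπx/a)·sin(lπx/a) dx = 0; diagonal moments ∫x·sin²(jπx/a) dx = a²/4, ∫x²·sin²(jπx/a) dx = a³·(1/6 − 1/(4j²π²)); cross terms ∫x·sin(jπx/a)·sin(lπx/a) dx = 0 for j + l even and −4jla²/(π²(j² − l²)²) for j + l odd, ∫x²·sin(jπx/a)·sin(lπx/a) dx = (−1)^(j+l)·4jla³/(π²(j² − l²)²); higher powers the same way via product-to-sum and parts.
Normalization: ∫|Ψ|² dx = 5.4969.
⟨x⟩ = 2.1635 and ⟨x²⟩ = 6.8664.
(Δx)² = 6.8664 − (2.1635)² = 2.1857.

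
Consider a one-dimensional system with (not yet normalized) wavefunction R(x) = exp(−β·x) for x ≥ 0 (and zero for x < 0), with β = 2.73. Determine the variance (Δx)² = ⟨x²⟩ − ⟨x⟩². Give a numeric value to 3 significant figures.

Compute ⟨x⟩ and ⟨x²⟩ separately, then (Δx)² = ⟨x²⟩ − ⟨x⟩².
Every integrand reduces to terms xʲ·e^(−2βx) on [0, ∞); use ∫₀^∞ xʲ·e^(−2βx) dx = j!/(2β)^(j+1).
Normalization: ∫|R|² dx = 0.18315.
⟨x⟩ = 0.18315 and ⟨x²⟩ = 0.067088.
(Δx)² = 0.067088 − (0.18315)² = 0.033544.

0.0335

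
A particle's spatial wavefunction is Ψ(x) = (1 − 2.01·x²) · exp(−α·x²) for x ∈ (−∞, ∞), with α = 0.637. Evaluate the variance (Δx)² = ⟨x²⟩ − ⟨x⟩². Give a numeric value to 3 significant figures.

1.71

Compute ⟨x⟩ and ⟨x²⟩ separately, then (Δx)² = ⟨x²⟩ − ⟨x⟩².
Expand each integrand as polynomial × e^(−2αx²) and use ∫x^(2j)·e^(−2αx²) dx = (2j−1)!!/(4α)^j · √(π/(2α)), odd powers → 0; here √(π/(2α)) = 1.5703.
Normalization: ∫|Ψ|² dx = 2.0244.
⟨x⟩ = 0.0000 and ⟨x²⟩ = 1.7052.
(Δx)² = 1.7052 − (0.0000)² = 1.7052.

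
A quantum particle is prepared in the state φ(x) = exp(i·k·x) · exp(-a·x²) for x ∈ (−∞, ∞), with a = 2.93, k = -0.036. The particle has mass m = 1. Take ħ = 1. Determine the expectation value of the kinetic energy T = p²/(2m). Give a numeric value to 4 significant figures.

1.466

T = −(ħ²/2m) d²/dx², so ⟨T⟩ = −(ħ²/2m) ∫ φ*·φ'' dx / ∫|φ|² dx; with m = 1.
Gaussian moments: ∫x^(2j)·e^(−2ax²) dx = (2j−1)!!/(4a)^j · √(π/(2a)), odd powers integrate to 0; here √(π/(2a)) = 0.73219. Derivatives: φ′ = (ik − 2ax)·φ, φ″ = ((ik − 2ax)² − 2a)·φ; the odd-in-x pieces drop out.
State is unnormalized: ∫|φ|² dx = 0.73219, and ∫φ*·(−ħ²/2m · φ'') dx = 1.0731, so ⟨T⟩ = 1.0731 / 0.73219.
⟨T⟩ = 1.4656.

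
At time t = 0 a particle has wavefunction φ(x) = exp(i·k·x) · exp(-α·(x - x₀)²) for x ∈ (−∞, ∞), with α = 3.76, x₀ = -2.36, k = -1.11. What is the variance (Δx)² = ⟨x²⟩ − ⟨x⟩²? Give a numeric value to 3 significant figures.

Compute ⟨x⟩ and ⟨x²⟩ separately, then (Δx)² = ⟨x²⟩ − ⟨x⟩².
Gaussian moments (u = x − x₀): ∫u^(2j)·e^(−2αu²) du = (2j−1)!!/(4α)^j · √(π/(2α)), odd powers integrate to 0; here √(π/(2α)) = 0.64635.
Normalization: ∫|φ|² dx = 0.64635.
⟨x⟩ = -2.3600 and ⟨x²⟩ = 5.6361.
(Δx)² = 5.6361 − (-2.3600)² = 0.066489.

0.0665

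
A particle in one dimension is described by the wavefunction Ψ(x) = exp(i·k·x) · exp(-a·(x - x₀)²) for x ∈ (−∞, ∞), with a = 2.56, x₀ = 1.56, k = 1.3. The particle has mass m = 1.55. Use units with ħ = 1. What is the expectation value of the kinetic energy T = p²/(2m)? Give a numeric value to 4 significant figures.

1.371

T = −(ħ²/2m) d²/dx², so ⟨T⟩ = −(ħ²/2m) ∫ Ψ*·Ψ'' dx / ∫|Ψ|² dx; with m = 1.55.
Gaussian moments (u = x − x₀): ∫u^(2j)·e^(−2au²) du = (2j−1)!!/(4a)^j · √(π/(2a)), odd powers integrate to 0; here √(π/(2a)) = 0.78332. Derivatives: Ψ′ = (ik − 2au)·Ψ, Ψ″ = ((ik − 2au)² − 2a)·Ψ; the odd-in-u pieces drop out.
State is unnormalized: ∫|Ψ|² dx = 0.78332, and ∫Ψ*·(−ħ²/2m · Ψ'') dx = 1.0739, so ⟨T⟩ = 1.0739 / 0.78332.
⟨T⟩ = 1.3710.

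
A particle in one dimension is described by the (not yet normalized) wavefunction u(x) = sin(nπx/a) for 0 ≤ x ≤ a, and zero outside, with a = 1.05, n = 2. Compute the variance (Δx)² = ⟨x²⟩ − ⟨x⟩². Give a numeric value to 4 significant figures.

Compute ⟨x⟩ and ⟨x²⟩ separately, then (Δx)² = ⟨x²⟩ − ⟨x⟩².
With sin²θ = (1 − cos2θ)/2 on 0 ≤ x ≤ a: ∫sin²(nπx/a) dx = a/2, ∫x·sin²(nπx/a) dx = a²/4, ∫x²·sin²(nπx/a) dx = a³·(1/6 − 1/(4n²π²)); higher powers xᵏ the same way, integrating xᵏ·cos(2nπx/a) by parts.
Normalization: ∫|u|² dx = 0.52500.
⟨x⟩ = 0.52500 and ⟨x²⟩ = 0.35354.
(Δx)² = 0.35354 − (0.52500)² = 0.077912.

0.07791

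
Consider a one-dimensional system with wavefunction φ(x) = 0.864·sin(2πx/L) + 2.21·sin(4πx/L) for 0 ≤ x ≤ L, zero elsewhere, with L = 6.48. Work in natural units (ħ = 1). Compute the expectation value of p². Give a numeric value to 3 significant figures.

p² φ = −ħ² d²φ/dx²; ⟨p²⟩ = −ħ² ∫ φ*·φ'' dx / ∫|φ|² dx.
d²/dx² sin(jπx/L) = −(jπ/L)²·sin(jπx/L); on 0 ≤ x ≤ L, ∫sin²(jπx/L) dx = L/2 and ∫sin(jπx/L)·sin(lπx/L) dx = 0 for j ≠ l, so only diagonal terms survive in ∫|φ|² and ∫φ·φ″; ∫φ·φ′ dx = [φ²/2] between the walls = 0.
State is unnormalized: ∫|φ|² dx = 18.243, and ∫φ*·(−ħ² φ'') dx = 61.785, so ⟨p²⟩ = 61.785 / 18.243.
⟨p²⟩ = 3.3868.

3.39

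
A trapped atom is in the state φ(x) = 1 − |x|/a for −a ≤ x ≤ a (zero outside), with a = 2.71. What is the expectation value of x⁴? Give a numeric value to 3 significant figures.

⟨x⁴⟩ = ∫ x⁴·|φ|² dx / ∫|φ|² dx (integrals over the domain).
φ is even, so ∫ over [−a, a] = 2∫₀ᵃ with φ = 1 − x/a there: ∫₀ᵃ (1 − x/a)² dx = a/3, ∫₀ᵃ x²(1 − x/a)² dx = a³/30, ∫₀ᵃ x⁴(1 − x/a)² dx = a⁵/105.
State is unnormalized: ∫|φ|² dx = 1.8067, and ∫φ*·x⁴·φ dx = 2.7841, so ⟨x⁴⟩ = 2.7841 / 1.8067.
⟨x⁴⟩ = 1.5410.

1.54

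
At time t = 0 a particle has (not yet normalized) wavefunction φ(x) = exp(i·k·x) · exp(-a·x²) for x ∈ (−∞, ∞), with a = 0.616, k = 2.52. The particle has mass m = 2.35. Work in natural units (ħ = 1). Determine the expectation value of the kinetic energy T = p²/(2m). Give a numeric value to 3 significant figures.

1.48

T = −(ħ²/2m) d²/dx², so ⟨T⟩ = −(ħ²/2m) ∫ φ*·φ'' dx / ∫|φ|² dx; with m = 2.35.
Gaussian moments: ∫x^(2j)·e^(−2ax²) dx = (2j−1)!!/(4a)^j · √(π/(2a)), odd powers integrate to 0; here √(π/(2a)) = 1.5969. Derivatives: φ′ = (ik − 2ax)·φ, φ″ = ((ik − 2ax)² − 2a)·φ; the odd-in-x pieces drop out.
State is unnormalized: ∫|φ|² dx = 1.5969, and ∫φ*·(−ħ²/2m · φ'') dx = 2.3669, so ⟨T⟩ = 2.3669 / 1.5969.
⟨T⟩ = 1.4822.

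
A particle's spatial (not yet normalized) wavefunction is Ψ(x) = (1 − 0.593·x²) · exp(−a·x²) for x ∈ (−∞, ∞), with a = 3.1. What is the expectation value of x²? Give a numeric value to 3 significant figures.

⟨x²⟩ = ∫ x²·|Ψ|² dx / ∫|Ψ|² dx (integrals over the domain).
Expand each integrand as polynomial × e^(−2ax²) and use ∫x^(2j)·e^(−2ax²) dx = (2j−1)!!/(4a)^j · √(π/(2a)), odd powers → 0; here √(π/(2a)) = 0.71183.
State is unnormalized: ∫|Ψ|² dx = 0.64863, and ∫Ψ*·x²·Ψ dx = 0.042904, so ⟨x²⟩ = 0.042904 / 0.64863.
⟨x²⟩ = 0.066144.

0.0661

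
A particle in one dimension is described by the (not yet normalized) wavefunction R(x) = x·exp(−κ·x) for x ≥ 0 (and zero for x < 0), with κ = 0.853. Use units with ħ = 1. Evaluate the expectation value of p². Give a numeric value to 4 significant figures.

p² R = −ħ² d²R/dx²; ⟨p²⟩ = −ħ² ∫ R*·R'' dx / ∫|R|² dx.
Differentiate x·exp(−κ·x) with the product rule; every integrand then reduces to terms xʲ·e^(−2κx) on [0, ∞), with ∫₀^∞ xʲ·e^(−2κx) dx = j!/(2κ)^(j+1).
State is unnormalized: ∫|R|² dx = 0.40280, and ∫R*·(−ħ² R'') dx = 0.29308, so ⟨p²⟩ = 0.29308 / 0.40280.
⟨p²⟩ = 0.72761.

0.7276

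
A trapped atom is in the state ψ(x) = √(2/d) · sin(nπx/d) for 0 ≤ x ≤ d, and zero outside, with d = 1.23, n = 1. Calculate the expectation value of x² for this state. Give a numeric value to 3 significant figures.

⟨x²⟩ = ∫ x²·|ψ|² dx (integrals over the domain).
With sin²θ = (1 − cos2θ)/2 on 0 ≤ x ≤ d: ∫sin²(nπx/d) dx = d/2, ∫x·sin²(nπx/d) dx = d²/4, ∫x²·sin²(nπx/d) dx = d³·(1/6 − 1/(4n²π²)); higher powers xᵏ the same way, integrating xᵏ·cos(2nπx/d) by parts.
⟨x²⟩ = 0.42766.

0.428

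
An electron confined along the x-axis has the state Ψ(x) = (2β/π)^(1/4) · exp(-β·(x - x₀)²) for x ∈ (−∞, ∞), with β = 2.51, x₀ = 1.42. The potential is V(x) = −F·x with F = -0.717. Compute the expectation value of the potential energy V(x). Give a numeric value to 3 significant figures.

⟨V⟩ = ∫ V(x)·|Ψ|² dx.
Gaussian moments (u = x − x₀): ∫u^(2j)·e^(−2βu²) du = (2j−1)!!/(4β)^j · √(π/(2β)), odd powers integrate to 0; here √(π/(2β)) = 0.79108.
⟨V⟩ = 1.0181.

1.02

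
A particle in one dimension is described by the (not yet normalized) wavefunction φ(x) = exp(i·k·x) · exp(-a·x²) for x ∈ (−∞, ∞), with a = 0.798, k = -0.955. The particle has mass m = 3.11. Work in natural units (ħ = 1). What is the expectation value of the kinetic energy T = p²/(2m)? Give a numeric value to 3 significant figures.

T = −(ħ²/2m) d²/dx², so ⟨T⟩ = −(ħ²/2m) ∫ φ*·φ'' dx / ∫|φ|² dx; with m = 3.11.
Gaussian moments: ∫x^(2j)·e^(−2ax²) dx = (2j−1)!!/(4a)^j · √(π/(2a)), odd powers integrate to 0; here √(π/(2a)) = 1.4030. Derivatives: φ′ = (ik − 2ax)·φ, φ″ = ((ik − 2ax)² − 2a)·φ; the odd-in-x pieces drop out.
State is unnormalized: ∫|φ|² dx = 1.4030, and ∫φ*·(−ħ²/2m · φ'') dx = 0.38572, so ⟨T⟩ = 0.38572 / 1.4030.
⟨T⟩ = 0.27492.

0.275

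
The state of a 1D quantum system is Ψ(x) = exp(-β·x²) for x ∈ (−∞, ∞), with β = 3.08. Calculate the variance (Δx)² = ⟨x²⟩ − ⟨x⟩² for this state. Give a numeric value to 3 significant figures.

Compute ⟨x⟩ and ⟨x²⟩ separately, then (Δx)² = ⟨x²⟩ − ⟨x⟩².
Gaussian moments: ∫x^(2j)·e^(−2βx²) dx = (2j−1)!!/(4β)^j · √(π/(2β)), odd powers integrate to 0; here √(π/(2β)) = 0.71414.
Normalization: ∫|Ψ|² dx = 0.71414.
⟨x⟩ = 0.0000 and ⟨x²⟩ = 0.081169.
(Δx)² = 0.081169 − (0.0000)² = 0.081169.

0.0812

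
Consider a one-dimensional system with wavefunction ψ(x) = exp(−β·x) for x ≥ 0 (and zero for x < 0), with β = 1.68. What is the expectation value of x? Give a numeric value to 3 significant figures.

⟨x⟩ = ∫ x·|ψ|² dx / ∫|ψ|² dx (integrals over the domain).
Every integrand reduces to terms xʲ·e^(−2βx) on [0, ∞); use ∫₀^∞ xʲ·e^(−2βx) dx = j!/(2β)^(j+1).
State is unnormalized: ∫|ψ|² dx = 0.29762, and ∫ψ*·x·ψ dx = 0.088577, so ⟨x⟩ = 0.088577 / 0.29762.
⟨x⟩ = 0.29762.

0.298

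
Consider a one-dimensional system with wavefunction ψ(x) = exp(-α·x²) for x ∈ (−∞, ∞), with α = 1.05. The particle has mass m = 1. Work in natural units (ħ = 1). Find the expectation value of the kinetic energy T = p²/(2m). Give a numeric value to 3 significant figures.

0.525

T = −(ħ²/2m) d²/dx², so ⟨T⟩ = −(ħ²/2m) ∫ ψ*·ψ'' dx / ∫|ψ|² dx; with m = 1.
Gaussian moments: ∫x^(2j)·e^(−2αx²) dx = (2j−1)!!/(4α)^j · √(π/(2α)), odd powers integrate to 0; here √(π/(2α)) = 1.2231. Derivatives: d/dx e^(−αx²) = −2αx·e^(−αx²), d²/dx² e^(−αx²) = (4α²x² − 2α)·e^(−αx²).
State is unnormalized: ∫|ψ|² dx = 1.2231, and ∫ψ*·(−ħ²/2m · ψ'') dx = 0.64213, so ⟨T⟩ = 0.64213 / 1.2231.
⟨T⟩ = 0.52500.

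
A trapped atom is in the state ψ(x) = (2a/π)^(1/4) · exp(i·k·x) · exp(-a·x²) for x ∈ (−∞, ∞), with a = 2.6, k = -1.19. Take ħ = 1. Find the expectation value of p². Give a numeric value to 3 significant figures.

4.02

p² ψ = −ħ² d²ψ/dx²; ⟨p²⟩ = −ħ² ∫ ψ*·ψ'' dx.
Gaussian moments: ∫x^(2j)·e^(−2ax²) dx = (2j−1)!!/(4a)^j · √(π/(2a)), odd powers integrate to 0; here √(π/(2a)) = 0.77727. Derivatives: ψ′ = (ik − 2ax)·ψ, ψ″ = ((ik − 2ax)² − 2a)·ψ; the odd-in-x pieces drop out.
⟨p²⟩ = 4.0161.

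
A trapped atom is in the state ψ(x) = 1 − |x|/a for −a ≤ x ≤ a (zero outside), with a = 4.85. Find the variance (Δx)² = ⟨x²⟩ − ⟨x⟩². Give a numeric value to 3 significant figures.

2.35

Compute ⟨x⟩ and ⟨x²⟩ separately, then (Δx)² = ⟨x²⟩ − ⟨x⟩².
ψ is even, so ∫ over [−a, a] = 2∫₀ᵃ with ψ = 1 − x/a there: ∫₀ᵃ (1 − x/a)² dx = a/3, ∫₀ᵃ x²(1 − x/a)² dx = a³/30, ∫₀ᵃ x⁴(1 − x/a)² dx = a⁵/105.
Normalization: ∫|ψ|² dx = 3.2333.
⟨x⟩ = 0.0000 and ⟨x²⟩ = 2.3523.
(Δx)² = 2.3523 − (0.0000)² = 2.3523.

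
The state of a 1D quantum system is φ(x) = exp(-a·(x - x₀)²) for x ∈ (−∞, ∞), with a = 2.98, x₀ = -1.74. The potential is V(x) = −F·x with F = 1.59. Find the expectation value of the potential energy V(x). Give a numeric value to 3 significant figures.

2.77

⟨V⟩ = ∫ V(x)·|φ|² dx / ∫|φ|² dx.
Gaussian moments (u = x − x₀): ∫u^(2j)·e^(−2au²) du = (2j−1)!!/(4a)^j · √(π/(2a)), odd powers integrate to 0; here √(π/(2a)) = 0.72603.
State is unnormalized: ∫|φ|² dx = 0.72603, and ∫φ*·V(x)·φ dx = 2.0086, so ⟨V⟩ = 2.0086 / 0.72603.
⟨V⟩ = 2.7666.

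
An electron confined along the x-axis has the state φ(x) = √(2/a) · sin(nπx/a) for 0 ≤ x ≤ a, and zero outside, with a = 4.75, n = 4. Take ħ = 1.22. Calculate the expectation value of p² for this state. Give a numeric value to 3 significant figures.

p² φ = −ħ² d²φ/dx²; ⟨p²⟩ = −ħ² ∫ φ*·φ'' dx.
d/dx sin(nπx/a) = (nπ/a)·cos(nπx/a) and d²/dx² sin(nπx/a) = −(nπ/a)²·sin(nπx/a); on 0 ≤ x ≤ a, ∫sin²(nπx/a) dx = a/2 and ∫sin(nπx/a)·cos(nπx/a) dx = 0.
⟨p²⟩ = 10.417.

10.4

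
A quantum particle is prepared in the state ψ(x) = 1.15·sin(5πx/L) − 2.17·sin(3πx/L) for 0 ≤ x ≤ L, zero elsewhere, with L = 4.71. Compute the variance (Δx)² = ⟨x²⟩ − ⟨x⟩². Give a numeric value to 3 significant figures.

Compute ⟨x⟩ and ⟨x²⟩ separately, then (Δx)² = ⟨x²⟩ − ⟨x⟩².
On 0 ≤ x ≤ L (j ≠ l): ∫sin²(jπx/L) dx = L/2, ∫sin(jπx/L)·sin(lπx/L) dx = 0; diagonal moments ∫x·sin²(jπx/L) dx = L²/4, ∫x²·sin²(jπx/L) dx = L³·(1/6 − 1/(4j²π²)); cross terms ∫x·sin(jπx/L)·sin(lπx/L) dx = 0 for j + l even and −4jlL²/(π²(j² − l²)²) for j + l odd, ∫x²·sin(jπx/L)·sin(lπx/L) dx = (−1)^(j+l)·4jlL³/(π²(j² − l²)²); higher powers the same way via product-to-sum and parts.
Normalization: ∫|ψ|² dx = 14.204.
⟨x⟩ = 2.3550 and ⟨x²⟩ = 6.4155.
(Δx)² = 6.4155 − (2.3550)² = 0.86945.

0.869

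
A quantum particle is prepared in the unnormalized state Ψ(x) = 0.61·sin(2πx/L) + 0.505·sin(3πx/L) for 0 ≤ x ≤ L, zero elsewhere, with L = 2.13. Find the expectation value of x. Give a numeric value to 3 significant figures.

0.658

⟨x⟩ = ∫ x·|Ψ|² dx / ∫|Ψ|² dx (integrals over the domain).
On 0 ≤ x ≤ L (j ≠ l): ∫sin²(jπx/L) dx = L/2, ∫sin(jπx/L)·sin(lπx/L) dx = 0; diagonal moments ∫x·sin²(jπx/L) dx = L²/4, ∫x²·sin²(jπx/L) dx = L³·(1/6 − 1/(4j²π²)); cross terms ∫x·sin(jπx/L)·sin(lπx/L) dx = 0 for j + l even and −4jlL²/(π²(j² − l²)²) for j + l odd, ∫x²·sin(jπx/L)·sin(lπx/L) dx = (−1)^(j+l)·4jlL³/(π²(j² − l²)²); higher powers the same way via product-to-sum and parts.
State is unnormalized: ∫|Ψ|² dx = 0.66789, and ∫Ψ*·x·Ψ dx = 0.43942, so ⟨x⟩ = 0.43942 / 0.66789.
⟨x⟩ = 0.65792.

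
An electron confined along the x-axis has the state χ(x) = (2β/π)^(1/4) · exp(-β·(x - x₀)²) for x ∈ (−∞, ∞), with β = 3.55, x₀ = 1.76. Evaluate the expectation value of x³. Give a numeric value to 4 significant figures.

5.824

⟨x³⟩ = ∫ x³·|χ|² dx (integrals over the domain).
Gaussian moments (u = x − x₀): ∫u^(2j)·e^(−2βu²) du = (2j−1)!!/(4β)^j · √(π/(2β)), odd powers integrate to 0; here √(π/(2β)) = 0.66519.
⟨x³⟩ = 5.8236.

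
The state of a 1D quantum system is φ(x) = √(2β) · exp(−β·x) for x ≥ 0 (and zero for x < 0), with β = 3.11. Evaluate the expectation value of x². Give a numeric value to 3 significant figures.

⟨x²⟩ = ∫ x²·|φ|² dx (integrals over the domain).
Every integrand reduces to terms xʲ·e^(−2βx) on [0, ∞); use ∫₀^∞ xʲ·e^(−2βx) dx = j!/(2β)^(j+1).
⟨x²⟩ = 0.051695.

0.0517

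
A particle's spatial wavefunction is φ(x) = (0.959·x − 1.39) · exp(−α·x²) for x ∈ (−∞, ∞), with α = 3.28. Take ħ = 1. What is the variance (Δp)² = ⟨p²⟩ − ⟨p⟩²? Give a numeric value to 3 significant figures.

Compute ⟨p⟩ and ⟨p²⟩ separately; (Δp)² = ⟨p²⟩ − ⟨p⟩².
Expand each integrand as polynomial × e^(−2αx²) and use ∫x^(2j)·e^(−2αx²) dx = (2j−1)!!/(4α)^j · √(π/(2α)), odd powers → 0; here √(π/(2α)) = 0.69203. Differentiate with the product rule, d/dx e^(−αx²) = −2αx·e^(−αx²).
Normalization: ∫|φ|² dx = 1.3856.
⟨p⟩ = 0.0000 and ⟨p²⟩ = 3.5097.
(Δp)² = 3.5097 − (0.0000)² = 3.5097.

3.51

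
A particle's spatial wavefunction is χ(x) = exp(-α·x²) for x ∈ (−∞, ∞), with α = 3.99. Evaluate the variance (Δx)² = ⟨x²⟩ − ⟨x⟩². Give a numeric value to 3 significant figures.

Compute ⟨x⟩ and ⟨x²⟩ separately, then (Δx)² = ⟨x²⟩ − ⟨x⟩².
Gaussian moments: ∫x^(2j)·e^(−2αx²) dx = (2j−1)!!/(4α)^j · √(π/(2α)), odd powers integrate to 0; here √(π/(2α)) = 0.62744.
Normalization: ∫|χ|² dx = 0.62744.
⟨x⟩ = 0.0000 and ⟨x²⟩ = 0.062657.
(Δx)² = 0.062657 − (0.0000)² = 0.062657.

0.0627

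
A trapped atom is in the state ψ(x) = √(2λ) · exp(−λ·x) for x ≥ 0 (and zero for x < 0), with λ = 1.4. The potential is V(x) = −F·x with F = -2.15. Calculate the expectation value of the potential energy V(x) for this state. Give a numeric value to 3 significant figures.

0.768

⟨V⟩ = ∫ V(x)·|ψ|² dx.
Every integrand reduces to terms xʲ·e^(−2λx) on [0, ∞); use ∫₀^∞ xʲ·e^(−2λx) dx = j!/(2λ)^(j+1).
⟨V⟩ = 0.76786.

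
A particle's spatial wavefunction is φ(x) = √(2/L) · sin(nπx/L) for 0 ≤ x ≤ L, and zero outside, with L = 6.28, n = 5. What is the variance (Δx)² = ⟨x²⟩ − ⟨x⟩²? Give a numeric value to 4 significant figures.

3.207

Compute ⟨x⟩ and ⟨x²⟩ separately, then (Δx)² = ⟨x²⟩ − ⟨x⟩².
With sin²θ = (1 − cos2θ)/2 on 0 ≤ x ≤ L: ∫sin²(nπx/L) dx = L/2, ∫x·sin²(nπx/L) dx = L²/4, ∫x²·sin²(nπx/L) dx = L³·(1/6 − 1/(4n²π²)); higher powers xᵏ the same way, integrating xᵏ·cos(2nπx/L) by parts.
⟨x⟩ = 3.1400 and ⟨x²⟩ = 13.066.
(Δx)² = 13.066 − (3.1400)² = 3.2066.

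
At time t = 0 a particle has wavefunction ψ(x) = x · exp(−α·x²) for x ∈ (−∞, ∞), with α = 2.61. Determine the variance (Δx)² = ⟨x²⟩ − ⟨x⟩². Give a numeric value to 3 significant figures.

0.287

Compute ⟨x⟩ and ⟨x²⟩ separately, then (Δx)² = ⟨x²⟩ − ⟨x⟩².
Expand each integrand as polynomial × e^(−2αx²) and use ∫x^(2j)·e^(−2αx²) dx = (2j−1)!!/(4α)^j · √(π/(2α)), odd powers → 0; here √(π/(2α)) = 0.77578.
Normalization: ∫|ψ|² dx = 0.074309.
⟨x⟩ = 0.0000 and ⟨x²⟩ = 0.28736.
(Δx)² = 0.28736 − (0.0000)² = 0.28736.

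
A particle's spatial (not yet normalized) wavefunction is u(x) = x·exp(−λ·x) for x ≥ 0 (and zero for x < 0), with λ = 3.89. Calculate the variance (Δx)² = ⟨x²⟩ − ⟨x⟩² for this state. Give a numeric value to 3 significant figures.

Compute ⟨x⟩ and ⟨x²⟩ separately, then (Δx)² = ⟨x²⟩ − ⟨x⟩².
Every integrand reduces to terms xʲ·e^(−2λx) on [0, ∞); use ∫₀^∞ xʲ·e^(−2λx) dx = j!/(2λ)^(j+1).
Normalization: ∫|u|² dx = 0.0042471.
⟨x⟩ = 0.38560 and ⟨x²⟩ = 0.19825.
(Δx)² = 0.19825 − (0.38560)² = 0.049564.

0.0496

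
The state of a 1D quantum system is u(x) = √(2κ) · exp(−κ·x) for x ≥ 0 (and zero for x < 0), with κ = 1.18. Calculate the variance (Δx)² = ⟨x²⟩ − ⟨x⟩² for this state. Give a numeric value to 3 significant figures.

Compute ⟨x⟩ and ⟨x²⟩ separately, then (Δx)² = ⟨x²⟩ − ⟨x⟩².
Every integrand reduces to terms xʲ·e^(−2κx) on [0, ∞); use ∫₀^∞ xʲ·e^(−2κx) dx = j!/(2κ)^(j+1).
⟨x⟩ = 0.42373 and ⟨x²⟩ = 0.35909.
(Δx)² = 0.35909 − (0.42373)² = 0.17955.

0.180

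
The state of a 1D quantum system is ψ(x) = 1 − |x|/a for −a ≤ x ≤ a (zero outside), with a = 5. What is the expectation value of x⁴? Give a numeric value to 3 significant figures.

⟨x⁴⟩ = ∫ x⁴·|ψ|² dx / ∫|ψ|² dx (integrals over the domain).
ψ is even, so ∫ over [−a, a] = 2∫₀ᵃ with ψ = 1 − x/a there: ∫₀ᵃ (1 − x/a)² dx = a/3, ∫₀ᵃ x²(1 − x/a)² dx = a³/30, ∫₀ᵃ x⁴(1 − x/a)² dx = a⁵/105.
State is unnormalized: ∫|ψ|² dx = 3.3333, and ∫ψ*·x⁴·ψ dx = 59.524, so ⟨x⁴⟩ = 59.524 / 3.3333.
⟨x⁴⟩ = 17.857.

17.9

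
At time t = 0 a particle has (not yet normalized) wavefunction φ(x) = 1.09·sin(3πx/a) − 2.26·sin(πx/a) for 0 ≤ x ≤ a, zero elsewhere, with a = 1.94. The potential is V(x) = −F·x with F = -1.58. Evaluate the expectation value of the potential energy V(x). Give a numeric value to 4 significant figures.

1.533

⟨V⟩ = ∫ V(x)·|φ|² dx / ∫|φ|² dx.
On 0 ≤ x ≤ a (j ≠ l): ∫sin²(jπx/a) dx = a/2, ∫sin(jπx/a)·sin(lπx/a) dx = 0; diagonal moments ∫x·sin²(jπx/a) dx = a²/4, ∫x²·sin²(jπx/a) dx = a³·(1/6 − 1/(4j²π²)); cross terms ∫x·sin(jπx/a)·sin(lπx/a) dx = 0 for j + l even and −4jla²/(π²(j² − l²)²) for j + l odd, ∫x²·sin(jπx/a)·sin(lπx/a) dx = (−1)^(j+l)·4jla³/(π²(j² − l²)²); higher powers the same way via product-to-sum and parts.
State is unnormalized: ∫|φ|² dx = 6.1068, and ∫φ*·V(x)·φ dx = 9.3593, so ⟨V⟩ = 9.3593 / 6.1068.
⟨V⟩ = 1.5326.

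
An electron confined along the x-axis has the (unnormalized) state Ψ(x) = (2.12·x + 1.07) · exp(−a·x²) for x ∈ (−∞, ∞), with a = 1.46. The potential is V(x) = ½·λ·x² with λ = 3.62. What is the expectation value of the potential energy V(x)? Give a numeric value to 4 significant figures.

⟨V⟩ = ∫ V(x)·|Ψ|² dx / ∫|Ψ|² dx.
Expand each integrand as polynomial × e^(−2ax²) and use ∫x^(2j)·e^(−2ax²) dx = (2j−1)!!/(4a)^j · √(π/(2a)), odd powers → 0; here √(π/(2a)) = 1.0373.
State is unnormalized: ∫|Ψ|² dx = 1.9858, and ∫Ψ*·V(x)·Ψ dx = 1.1103, so ⟨V⟩ = 1.1103 / 1.9858.
⟨V⟩ = 0.55910.

0.5591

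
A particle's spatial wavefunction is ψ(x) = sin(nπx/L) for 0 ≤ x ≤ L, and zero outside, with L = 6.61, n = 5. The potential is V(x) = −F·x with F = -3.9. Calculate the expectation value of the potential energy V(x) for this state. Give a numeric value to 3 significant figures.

⟨V⟩ = ∫ V(x)·|ψ|² dx / ∫|ψ|² dx.
With sin²θ = (1 − cos2θ)/2 on 0 ≤ x ≤ L: ∫sin²(nπx/L) dx = L/2, ∫x·sin²(nπx/L) dx = L²/4, ∫x²·sin²(nπx/L) dx = L³·(1/6 − 1/(4n²π²)); higher powers xᵏ the same way, integrating xᵏ·cos(2nπx/L) by parts.
State is unnormalized: ∫|ψ|² dx = 3.3050, and ∫ψ*·V(x)·ψ dx = 42.600, so ⟨V⟩ = 42.600 / 3.3050.
⟨V⟩ = 12.890.

12.9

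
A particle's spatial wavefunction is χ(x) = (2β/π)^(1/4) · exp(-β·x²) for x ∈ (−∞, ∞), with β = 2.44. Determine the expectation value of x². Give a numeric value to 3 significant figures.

0.102

⟨x²⟩ = ∫ x²·|χ|² dx (integrals over the domain).
Gaussian moments: ∫x^(2j)·e^(−2βx²) dx = (2j−1)!!/(4β)^j · √(π/(2β)), odd powers integrate to 0; here √(π/(2β)) = 0.80235.
⟨x²⟩ = 0.10246.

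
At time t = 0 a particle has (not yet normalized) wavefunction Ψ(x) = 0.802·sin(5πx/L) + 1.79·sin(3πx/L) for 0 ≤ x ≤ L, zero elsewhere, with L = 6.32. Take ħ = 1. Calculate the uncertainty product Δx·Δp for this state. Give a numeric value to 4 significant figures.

3.620

Δx = √(⟨x²⟩−⟨x⟩²), Δp = √(⟨p²⟩−⟨p⟩²).
On 0 ≤ x ≤ L (j ≠ l): ∫sin²(jπx/L) dx = L/2, ∫sin(jπx/L)·sin(lπx/L) dx = 0; diagonal moments ∫x·sin²(jπx/L) dx = L²/4, ∫x²·sin²(jπx/L) dx = L³·(1/6 − 1/(4j²π²)); cross terms ∫x·sin(jπx/L)·sin(lπx/L) dx = 0 for j + l even and −4jlL²/(π²(j² − l²)²) for j + l odd, ∫x²·sin(jπx/L)·sin(lπx/L) dx = (−1)^(j+l)·4jlL³/(π²(j² − l²)²); higher powers the same way via product-to-sum and parts. d²/dx² sin(jπx/L) = −(jπ/L)²·sin(jπx/L); on 0 ≤ x ≤ L, ∫sin²(jπx/L) dx = L/2 and ∫sin(jπx/L)·sin(lπx/L) dx = 0 for j ≠ l, so only diagonal terms survive in ∫|Ψ|² and ∫Ψ·Ψ″; ∫Ψ·Ψ′ dx = [Ψ²/2] between the walls = 0.
Normalization: ∫|Ψ|² dx = 12.157.
⟨x⟩ = 3.1600, ⟨x²⟩ = 14.529 ⇒ Δx = 2.1315.
⟨p⟩ = 0.0000, ⟨p²⟩ = 2.8848 ⇒ Δp = 1.6985.
Δx·Δp = 3.6204.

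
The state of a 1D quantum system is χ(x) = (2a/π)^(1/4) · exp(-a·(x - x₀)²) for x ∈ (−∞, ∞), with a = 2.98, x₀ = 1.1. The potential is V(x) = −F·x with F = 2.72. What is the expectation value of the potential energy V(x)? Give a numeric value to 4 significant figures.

⟨V⟩ = ∫ V(x)·|χ|² dx.
Gaussian moments (u = x − x₀): ∫u^(2j)·e^(−2au²) du = (2j−1)!!/(4a)^j · √(π/(2a)), odd powers integrate to 0; here √(π/(2a)) = 0.72603.
⟨V⟩ = -2.9920.

-2.992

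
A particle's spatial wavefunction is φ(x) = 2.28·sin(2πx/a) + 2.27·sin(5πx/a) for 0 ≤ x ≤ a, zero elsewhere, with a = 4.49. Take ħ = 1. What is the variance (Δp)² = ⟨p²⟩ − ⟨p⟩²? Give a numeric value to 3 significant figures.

Compute ⟨p⟩ and ⟨p²⟩ separately; (Δp)² = ⟨p²⟩ − ⟨p⟩².
d²/dx² sin(jπx/a) = −(jπ/a)²·sin(jπx/a); on 0 ≤ x ≤ a, ∫sin²(jπx/a) dx = a/2 and ∫sin(jπx/a)·sin(lπx/a) dx = 0 for j ≠ l, so only diagonal terms survive in ∫|φ|² and ∫φ·φ″; ∫φ·φ′ dx = [φ²/2] between the walls = 0.
Normalization: ∫|φ|² dx = 23.239.
⟨p⟩ = 0.0000 and ⟨p²⟩ = 7.0760.
(Δp)² = 7.0760 − (0.0000)² = 7.0760.

7.08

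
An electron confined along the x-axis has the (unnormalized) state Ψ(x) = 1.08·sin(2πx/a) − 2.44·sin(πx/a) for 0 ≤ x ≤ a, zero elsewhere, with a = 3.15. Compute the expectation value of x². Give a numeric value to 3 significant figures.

4.19

⟨x²⟩ = ∫ x²·|Ψ|² dx / ∫|Ψ|² dx (integrals over the domain).
On 0 ≤ x ≤ a (j ≠ l): ∫sin²(jπx/a) dx = a/2, ∫sin(jπx/a)·sin(lπx/a) dx = 0; diagonal moments ∫x·sin²(jπx/a) dx = a²/4, ∫x²·sin²(jπx/a) dx = a³·(1/6 − 1/(4j²π²)); cross terms ∫x·sin(jπx/a)·sin(lπx/a) dx = 0 for j + l even and −4jla²/(π²(j² − l²)²) for j + l odd, ∫x²·sin(jπx/a)·sin(lπx/a) dx = (−1)^(j+l)·4jla³/(π²(j² − l²)²); higher powers the same way via product-to-sum and parts.
State is unnormalized: ∫|Ψ|² dx = 11.214, and ∫Ψ*·x²·Ψ dx = 46.982, so ⟨x²⟩ = 46.982 / 11.214.
⟨x²⟩ = 4.1896.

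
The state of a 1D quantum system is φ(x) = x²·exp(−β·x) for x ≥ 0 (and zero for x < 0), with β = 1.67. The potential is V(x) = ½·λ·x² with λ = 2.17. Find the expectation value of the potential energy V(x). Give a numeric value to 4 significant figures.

⟨V⟩ = ∫ V(x)·|φ|² dx / ∫|φ|² dx.
Every integrand reduces to terms xʲ·e^(−2βx) on [0, ∞); use ∫₀^∞ xʲ·e^(−2βx) dx = j!/(2β)^(j+1).
State is unnormalized: ∫|φ|² dx = 0.057740, and ∫φ*·V(x)·φ dx = 0.16848, so ⟨V⟩ = 0.16848 / 0.057740.
⟨V⟩ = 2.9178.

2.918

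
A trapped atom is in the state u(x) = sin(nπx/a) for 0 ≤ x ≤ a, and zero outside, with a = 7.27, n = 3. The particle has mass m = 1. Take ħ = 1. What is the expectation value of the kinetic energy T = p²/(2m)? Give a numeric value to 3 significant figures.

0.840

T = −(ħ²/2m) d²/dx², so ⟨T⟩ = −(ħ²/2m) ∫ u*·u'' dx / ∫|u|² dx; with m = 1.
d/dx sin(nπx/a) = (nπ/a)·cos(nπx/a) and d²/dx² sin(nπx/a) = −(nπ/a)²·sin(nπx/a); on 0 ≤ x ≤ a, ∫sin²(nπx/a) dx = a/2 and ∫sin(nπx/a)·cos(nπx/a) dx = 0.
State is unnormalized: ∫|u|² dx = 3.6350, and ∫u*·(−ħ²/2m · u'') dx = 3.0546, so ⟨T⟩ = 3.0546 / 3.6350.
⟨T⟩ = 0.84032.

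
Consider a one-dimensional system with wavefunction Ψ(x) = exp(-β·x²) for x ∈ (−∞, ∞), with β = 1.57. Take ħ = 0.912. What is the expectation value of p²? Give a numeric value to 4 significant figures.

p² Ψ = −ħ² d²Ψ/dx²; ⟨p²⟩ = −ħ² ∫ Ψ*·Ψ'' dx / ∫|Ψ|² dx.
Gaussian moments: ∫x^(2j)·e^(−2βx²) dx = (2j−1)!!/(4β)^j · √(π/(2β)), odd powers integrate to 0; here √(π/(2β)) = 1.0003. Derivatives: d/dx e^(−βx²) = −2βx·e^(−βx²), d²/dx² e^(−βx²) = (4β²x² − 2β)·e^(−βx²).
State is unnormalized: ∫|Ψ|² dx = 1.0003, and ∫Ψ*·(−ħ² Ψ'') dx = 1.3062, so ⟨p²⟩ = 1.3062 / 1.0003.
⟨p²⟩ = 1.3058.

1.306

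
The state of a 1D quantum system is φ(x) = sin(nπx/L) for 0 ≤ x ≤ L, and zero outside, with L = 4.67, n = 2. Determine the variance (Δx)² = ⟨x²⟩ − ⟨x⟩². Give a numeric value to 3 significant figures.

Compute ⟨x⟩ and ⟨x²⟩ separately, then (Δx)² = ⟨x²⟩ − ⟨x⟩².
With sin²θ = (1 − cos2θ)/2 on 0 ≤ x ≤ L: ∫sin²(nπx/L) dx = L/2, ∫x·sin²(nπx/L) dx = L²/4, ∫x²·sin²(nπx/L) dx = L³·(1/6 − 1/(4n²π²)); higher powers xᵏ the same way, integrating xᵏ·cos(2nπx/L) by parts.
Normalization: ∫|φ|² dx = 2.3350.
⟨x⟩ = 2.3350 and ⟨x²⟩ = 6.9934.
(Δx)² = 6.9934 − (2.3350)² = 1.5412.

1.54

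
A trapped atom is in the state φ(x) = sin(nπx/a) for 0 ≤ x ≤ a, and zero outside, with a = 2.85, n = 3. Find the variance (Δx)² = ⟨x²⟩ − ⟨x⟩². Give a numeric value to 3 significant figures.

0.631

Compute ⟨x⟩ and ⟨x²⟩ separately, then (Δx)² = ⟨x²⟩ − ⟨x⟩².
With sin²θ = (1 − cos2θ)/2 on 0 ≤ x ≤ a: ∫sin²(nπx/a) dx = a/2, ∫x·sin²(nπx/a) dx = a²/4, ∫x²·sin²(nπx/a) dx = a³·(1/6 − 1/(4n²π²)); higher powers xᵏ the same way, integrating xᵏ·cos(2nπx/a) by parts.
Normalization: ∫|φ|² dx = 1.4250.
⟨x⟩ = 1.4250 and ⟨x²⟩ = 2.6618.
(Δx)² = 2.6618 − (1.4250)² = 0.63115.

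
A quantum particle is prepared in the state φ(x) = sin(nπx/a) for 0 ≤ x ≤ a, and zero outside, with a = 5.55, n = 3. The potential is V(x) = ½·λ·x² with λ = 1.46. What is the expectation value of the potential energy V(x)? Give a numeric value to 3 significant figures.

7.37

⟨V⟩ = ∫ V(x)·|φ|² dx / ∫|φ|² dx.
With sin²θ = (1 − cos2θ)/2 on 0 ≤ x ≤ a: ∫sin²(nπx/a) dx = a/2, ∫x·sin²(nπx/a) dx = a²/4, ∫x²·sin²(nπx/a) dx = a³·(1/6 − 1/(4n²π²)); higher powers xᵏ the same way, integrating xᵏ·cos(2nπx/a) by parts.
State is unnormalized: ∫|φ|² dx = 2.7750, and ∫φ*·V(x)·φ dx = 20.448, so ⟨V⟩ = 20.448 / 2.7750.
⟨V⟩ = 7.3687.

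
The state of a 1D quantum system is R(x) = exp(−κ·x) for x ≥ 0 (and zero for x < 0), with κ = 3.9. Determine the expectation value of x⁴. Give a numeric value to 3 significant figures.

⟨x⁴⟩ = ∫ x⁴·|R|² dx / ∫|R|² dx (integrals over the domain).
Every integrand reduces to terms xʲ·e^(−2κx) on [0, ∞); use ∫₀^∞ xʲ·e^(−2κx) dx = j!/(2κ)^(j+1).
State is unnormalized: ∫|R|² dx = 0.12821, and ∫R*·x⁴·R dx = 0.00083126, so ⟨x⁴⟩ = 0.00083126 / 0.12821.
⟨x⁴⟩ = 0.0064838.

0.00648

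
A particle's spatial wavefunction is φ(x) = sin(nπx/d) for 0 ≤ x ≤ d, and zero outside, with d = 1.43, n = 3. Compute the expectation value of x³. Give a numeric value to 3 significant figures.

0.706

⟨x³⟩ = ∫ x³·|φ|² dx / ∫|φ|² dx (integrals over the domain).
With sin²θ = (1 − cos2θ)/2 on 0 ≤ x ≤ d: ∫sin²(nπx/d) dx = d/2, ∫x·sin²(nπx/d) dx = d²/4, ∫x²·sin²(nπx/d) dx = d³·(1/6 − 1/(4n²π²)); higher powers xᵏ the same way, integrating xᵏ·cos(2nπx/d) by parts.
State is unnormalized: ∫|φ|² dx = 0.71500, and ∫φ*·x³·φ dx = 0.50505, so ⟨x³⟩ = 0.50505 / 0.71500.
⟨x³⟩ = 0.70636.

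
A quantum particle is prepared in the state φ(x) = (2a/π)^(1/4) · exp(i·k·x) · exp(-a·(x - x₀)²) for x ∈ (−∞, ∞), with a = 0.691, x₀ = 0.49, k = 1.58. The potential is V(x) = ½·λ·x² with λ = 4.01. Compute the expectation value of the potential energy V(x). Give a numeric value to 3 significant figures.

⟨V⟩ = ∫ V(x)·|φ|² dx.
Gaussian moments (u = x − x₀): ∫u^(2j)·e^(−2au²) du = (2j−1)!!/(4a)^j · √(π/(2a)), odd powers integrate to 0; here √(π/(2a)) = 1.5077.
⟨V⟩ = 1.2068.

1.21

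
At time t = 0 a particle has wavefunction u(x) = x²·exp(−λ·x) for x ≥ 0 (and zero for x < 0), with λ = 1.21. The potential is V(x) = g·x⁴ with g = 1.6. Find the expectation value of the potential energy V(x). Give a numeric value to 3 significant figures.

⟨V⟩ = ∫ V(x)·|u|² dx / ∫|u|² dx.
Every integrand reduces to terms xʲ·e^(−2λx) on [0, ∞); use ∫₀^∞ xʲ·e^(−2λx) dx = j!/(2λ)^(j+1).
State is unnormalized: ∫|u|² dx = 0.28916, and ∫u*·V(x)·u dx = 22.662, so ⟨V⟩ = 22.662 / 0.28916.
⟨V⟩ = 78.373.

78.4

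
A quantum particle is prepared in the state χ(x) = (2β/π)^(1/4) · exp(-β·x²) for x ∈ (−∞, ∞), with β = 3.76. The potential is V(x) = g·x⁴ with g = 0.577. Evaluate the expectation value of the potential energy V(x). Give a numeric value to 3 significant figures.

0.00765

⟨V⟩ = ∫ V(x)·|χ|² dx.
Gaussian moments: ∫x^(2j)·e^(−2βx²) dx = (2j−1)!!/(4β)^j · √(π/(2β)), odd powers integrate to 0; here √(π/(2β)) = 0.64635.
⟨V⟩ = 0.0076525.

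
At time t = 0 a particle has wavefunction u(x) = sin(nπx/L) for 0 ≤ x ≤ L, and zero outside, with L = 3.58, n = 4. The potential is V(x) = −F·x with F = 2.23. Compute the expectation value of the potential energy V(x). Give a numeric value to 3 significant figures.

-3.99

⟨V⟩ = ∫ V(x)·|u|² dx / ∫|u|² dx.
With sin²θ = (1 − cos2θ)/2 on 0 ≤ x ≤ L: ∫sin²(nπx/L) dx = L/2, ∫x·sin²(nπx/L) dx = L²/4, ∫x²·sin²(nπx/L) dx = L³·(1/6 − 1/(4n²π²)); higher powers xᵏ the same way, integrating xᵏ·cos(2nπx/L) by parts.
State is unnormalized: ∫|u|² dx = 1.7900, and ∫u*·V(x)·u dx = -7.1451, so ⟨V⟩ = -7.1451 / 1.7900.
⟨V⟩ = -3.9917.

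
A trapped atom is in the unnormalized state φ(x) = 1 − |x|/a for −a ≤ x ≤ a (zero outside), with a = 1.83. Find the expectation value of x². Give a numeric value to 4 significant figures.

⟨x²⟩ = ∫ x²·|φ|² dx / ∫|φ|² dx (integrals over the domain).
φ is even, so ∫ over [−a, a] = 2∫₀ᵃ with φ = 1 − x/a there: ∫₀ᵃ (1 − x/a)² dx = a/3, ∫₀ᵃ x²(1 − x/a)² dx = a³/30, ∫₀ᵃ x⁴(1 − x/a)² dx = a⁵/105.
State is unnormalized: ∫|φ|² dx = 1.2200, and ∫φ*·x²·φ dx = 0.40857, so ⟨x²⟩ = 0.40857 / 1.2200.
⟨x²⟩ = 0.33489.

0.3349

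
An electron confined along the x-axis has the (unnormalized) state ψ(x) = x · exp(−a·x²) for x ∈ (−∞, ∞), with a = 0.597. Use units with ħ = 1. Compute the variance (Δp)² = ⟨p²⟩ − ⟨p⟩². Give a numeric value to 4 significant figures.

1.791

Compute ⟨p⟩ and ⟨p²⟩ separately; (Δp)² = ⟨p²⟩ − ⟨p⟩².
Expand each integrand as polynomial × e^(−2ax²) and use ∫x^(2j)·e^(−2ax²) dx = (2j−1)!!/(4a)^j · √(π/(2a)), odd powers → 0; here √(π/(2a)) = 1.6221. Differentiate with the product rule, d/dx e^(−ax²) = −2ax·e^(−ax²).
Normalization: ∫|ψ|² dx = 0.67926.
⟨p⟩ = 0.0000 and ⟨p²⟩ = 1.7910.
(Δp)² = 1.7910 − (0.0000)² = 1.7910.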